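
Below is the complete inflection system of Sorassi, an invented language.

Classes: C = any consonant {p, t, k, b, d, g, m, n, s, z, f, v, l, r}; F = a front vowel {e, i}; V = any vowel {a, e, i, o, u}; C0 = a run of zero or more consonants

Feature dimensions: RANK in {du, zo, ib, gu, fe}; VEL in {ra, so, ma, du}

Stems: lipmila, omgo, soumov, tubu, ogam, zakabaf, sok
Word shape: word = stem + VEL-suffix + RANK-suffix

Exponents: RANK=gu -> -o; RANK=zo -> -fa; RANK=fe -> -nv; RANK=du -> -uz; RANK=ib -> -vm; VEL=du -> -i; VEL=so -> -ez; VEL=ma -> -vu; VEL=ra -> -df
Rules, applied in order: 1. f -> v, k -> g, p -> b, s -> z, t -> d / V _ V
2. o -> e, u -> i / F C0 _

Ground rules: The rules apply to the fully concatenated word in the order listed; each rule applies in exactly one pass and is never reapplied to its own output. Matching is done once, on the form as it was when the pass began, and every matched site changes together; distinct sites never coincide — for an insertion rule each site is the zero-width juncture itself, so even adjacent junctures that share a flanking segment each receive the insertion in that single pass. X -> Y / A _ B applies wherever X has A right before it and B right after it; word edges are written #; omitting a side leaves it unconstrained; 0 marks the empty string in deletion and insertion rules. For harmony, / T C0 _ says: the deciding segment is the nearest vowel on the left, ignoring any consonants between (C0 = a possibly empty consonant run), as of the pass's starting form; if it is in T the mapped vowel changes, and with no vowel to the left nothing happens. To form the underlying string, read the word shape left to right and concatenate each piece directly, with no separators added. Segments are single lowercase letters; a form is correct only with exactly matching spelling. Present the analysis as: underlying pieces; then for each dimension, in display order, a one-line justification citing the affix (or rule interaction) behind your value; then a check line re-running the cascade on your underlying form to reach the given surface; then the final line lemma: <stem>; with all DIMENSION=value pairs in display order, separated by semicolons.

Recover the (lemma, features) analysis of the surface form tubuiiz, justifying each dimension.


underlying: tubu-i-uz
RANK=du - signalled by the affix -uz
VEL=du - signalled by the affix -i
check: tubuiuz -> tubuiuz -> tubuiiz
lemma: tubu; RANK=du; VEL=du


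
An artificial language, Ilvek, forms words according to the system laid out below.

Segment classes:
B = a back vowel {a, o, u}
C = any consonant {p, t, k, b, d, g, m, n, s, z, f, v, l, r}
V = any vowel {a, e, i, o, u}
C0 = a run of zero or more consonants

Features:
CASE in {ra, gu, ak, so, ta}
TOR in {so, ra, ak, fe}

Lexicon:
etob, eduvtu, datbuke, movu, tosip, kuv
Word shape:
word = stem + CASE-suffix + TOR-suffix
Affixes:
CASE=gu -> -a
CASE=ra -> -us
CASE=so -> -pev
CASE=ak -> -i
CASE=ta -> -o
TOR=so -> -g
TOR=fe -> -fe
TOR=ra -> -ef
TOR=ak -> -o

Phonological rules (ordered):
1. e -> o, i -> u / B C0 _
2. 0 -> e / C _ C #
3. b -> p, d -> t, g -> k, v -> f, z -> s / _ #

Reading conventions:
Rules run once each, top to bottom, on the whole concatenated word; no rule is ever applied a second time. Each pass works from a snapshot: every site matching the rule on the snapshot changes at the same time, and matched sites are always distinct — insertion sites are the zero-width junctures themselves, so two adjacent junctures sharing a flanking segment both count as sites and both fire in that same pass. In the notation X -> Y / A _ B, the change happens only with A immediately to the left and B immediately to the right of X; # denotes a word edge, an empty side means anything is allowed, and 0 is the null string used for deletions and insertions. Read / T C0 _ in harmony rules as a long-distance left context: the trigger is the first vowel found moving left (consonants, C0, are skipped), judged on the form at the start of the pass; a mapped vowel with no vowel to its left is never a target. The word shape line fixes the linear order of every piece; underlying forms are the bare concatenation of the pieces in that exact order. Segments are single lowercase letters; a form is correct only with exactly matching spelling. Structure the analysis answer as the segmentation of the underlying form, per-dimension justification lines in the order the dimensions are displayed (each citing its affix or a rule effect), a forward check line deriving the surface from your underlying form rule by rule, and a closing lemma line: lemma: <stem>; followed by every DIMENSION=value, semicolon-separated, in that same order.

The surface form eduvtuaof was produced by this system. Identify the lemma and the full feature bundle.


underlying: eduvtu-a-ef
CASE=gu - signalled by the affix -a
TOR=ra - signalled by the affix -ef
check: eduvtuaef -> eduvtuaof -> eduvtuaof -> eduvtuaof
lemma: eduvtu; CASE=gu; TOR=ra


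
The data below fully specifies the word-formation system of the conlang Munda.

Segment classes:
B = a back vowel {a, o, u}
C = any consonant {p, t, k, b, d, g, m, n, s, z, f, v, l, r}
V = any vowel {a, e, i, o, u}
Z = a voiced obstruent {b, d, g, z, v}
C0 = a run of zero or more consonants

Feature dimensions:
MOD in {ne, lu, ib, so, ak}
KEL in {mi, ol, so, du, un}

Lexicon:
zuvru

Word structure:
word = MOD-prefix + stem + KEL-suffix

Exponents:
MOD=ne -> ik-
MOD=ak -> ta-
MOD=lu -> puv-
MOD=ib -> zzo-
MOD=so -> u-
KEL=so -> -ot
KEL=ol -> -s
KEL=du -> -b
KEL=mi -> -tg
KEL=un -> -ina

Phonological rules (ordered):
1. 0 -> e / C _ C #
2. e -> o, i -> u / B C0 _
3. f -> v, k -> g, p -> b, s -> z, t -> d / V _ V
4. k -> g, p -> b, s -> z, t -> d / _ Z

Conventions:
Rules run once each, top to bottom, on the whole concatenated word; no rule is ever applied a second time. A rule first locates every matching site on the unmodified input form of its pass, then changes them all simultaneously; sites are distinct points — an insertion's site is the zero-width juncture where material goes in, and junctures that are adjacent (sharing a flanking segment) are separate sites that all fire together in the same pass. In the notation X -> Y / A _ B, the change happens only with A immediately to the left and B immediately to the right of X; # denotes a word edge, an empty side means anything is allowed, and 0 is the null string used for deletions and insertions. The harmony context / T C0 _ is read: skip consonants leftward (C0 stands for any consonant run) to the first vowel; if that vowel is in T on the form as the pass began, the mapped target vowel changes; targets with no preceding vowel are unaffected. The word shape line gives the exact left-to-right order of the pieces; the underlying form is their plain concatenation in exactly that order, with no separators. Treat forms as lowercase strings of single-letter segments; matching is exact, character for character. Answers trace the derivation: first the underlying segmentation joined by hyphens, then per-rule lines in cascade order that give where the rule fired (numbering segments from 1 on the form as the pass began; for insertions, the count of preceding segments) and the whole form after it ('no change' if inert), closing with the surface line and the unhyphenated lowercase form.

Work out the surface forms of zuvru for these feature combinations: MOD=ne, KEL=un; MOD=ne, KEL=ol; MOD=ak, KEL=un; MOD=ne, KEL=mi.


cell MOD=ne, KEL=un:
underlying: ik-zuvru-ina
1. 0 -> e / C _ C #: no change
2. e -> o, i -> u / B C0 _: fires at position(s) 8: ikzuvruuna
3. f -> v, k -> g, p -> b, s -> z, t -> d / V _ V: no change
4. k -> g, p -> b, s -> z, t -> d / _ Z: fires at position(s) 2: igzuvruuna
surface: igzuvruuna

cell MOD=ne, KEL=ol:
underlying: ik-zuvru-s
1. 0 -> e / C _ C #: no change
2. e -> o, i -> u / B C0 _: no change
3. f -> v, k -> g, p -> b, s -> z, t -> d / V _ V: no change
4. k -> g, p -> b, s -> z, t -> d / _ Z: fires at position(s) 2: igzuvrus
surface: igzuvrus

cell MOD=ak, KEL=un:
underlying: ta-zuvru-ina
1. 0 -> e / C _ C #: no change
2. e -> o, i -> u / B C0 _: fires at position(s) 8: tazuvruuna
3. f -> v, k -> g, p -> b, s -> z, t -> d / V _ V: no change
4. k -> g, p -> b, s -> z, t -> d / _ Z: no change
surface: tazuvruuna

cell MOD=ne, KEL=mi:
underlying: ik-zuvru-tg
1. 0 -> e / C _ C #: inserts after position(s) 8: ikzuvruteg
2. e -> o, i -> u / B C0 _: fires at position(s) 9: ikzuvrutog
3. f -> v, k -> g, p -> b, s -> z, t -> d / V _ V: fires at position(s) 8: ikzuvrudog
4. k -> g, p -> b, s -> z, t -> d / _ Z: fires at position(s) 2: igzuvrudog
surface: igzuvrudog


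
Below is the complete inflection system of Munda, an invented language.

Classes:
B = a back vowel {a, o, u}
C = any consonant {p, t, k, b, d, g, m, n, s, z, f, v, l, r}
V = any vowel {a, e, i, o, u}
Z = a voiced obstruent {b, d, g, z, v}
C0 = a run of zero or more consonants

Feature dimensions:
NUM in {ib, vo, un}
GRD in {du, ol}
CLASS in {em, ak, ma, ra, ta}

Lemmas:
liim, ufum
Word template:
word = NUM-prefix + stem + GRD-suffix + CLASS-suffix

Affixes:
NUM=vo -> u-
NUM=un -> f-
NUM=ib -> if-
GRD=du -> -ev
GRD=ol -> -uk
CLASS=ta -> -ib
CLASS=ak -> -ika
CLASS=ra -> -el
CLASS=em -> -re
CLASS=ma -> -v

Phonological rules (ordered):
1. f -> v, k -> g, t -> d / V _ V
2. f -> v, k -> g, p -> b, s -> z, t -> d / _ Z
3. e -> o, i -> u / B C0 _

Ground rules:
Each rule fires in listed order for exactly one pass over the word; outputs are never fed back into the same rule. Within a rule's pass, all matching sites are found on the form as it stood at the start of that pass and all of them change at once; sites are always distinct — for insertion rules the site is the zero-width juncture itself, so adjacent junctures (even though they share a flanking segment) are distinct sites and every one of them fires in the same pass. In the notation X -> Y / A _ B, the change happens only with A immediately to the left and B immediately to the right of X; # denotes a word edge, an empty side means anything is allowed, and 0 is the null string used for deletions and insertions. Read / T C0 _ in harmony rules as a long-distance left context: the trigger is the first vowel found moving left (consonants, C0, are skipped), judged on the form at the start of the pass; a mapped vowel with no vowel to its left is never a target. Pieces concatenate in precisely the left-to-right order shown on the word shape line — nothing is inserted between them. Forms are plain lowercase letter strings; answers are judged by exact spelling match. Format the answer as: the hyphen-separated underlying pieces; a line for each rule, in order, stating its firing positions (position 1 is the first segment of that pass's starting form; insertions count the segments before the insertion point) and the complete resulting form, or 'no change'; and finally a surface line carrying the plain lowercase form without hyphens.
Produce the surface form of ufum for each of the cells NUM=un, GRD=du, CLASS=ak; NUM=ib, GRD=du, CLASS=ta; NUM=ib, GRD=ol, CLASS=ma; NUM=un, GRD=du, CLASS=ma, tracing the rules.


cell NUM=un, GRD=du, CLASS=ak:
underlying: f-ufum-ev-ika
1. f -> v, k -> g, t -> d / V _ V: fires at position(s) 3, 9: fuvumeviga
2. f -> v, k -> g, p -> b, s -> z, t -> d / _ Z: no change
3. e -> o, i -> u / B C0 _: fires at position(s) 6: fuvumoviga
surface: fuvumoviga

cell NUM=ib, GRD=du, CLASS=ta:
underlying: if-ufum-ev-ib
1. f -> v, k -> g, t -> d / V _ V: fires at position(s) 2, 4: ivuvumevib
2. f -> v, k -> g, p -> b, s -> z, t -> d / _ Z: no change
3. e -> o, i -> u / B C0 _: fires at position(s) 7: ivuvumovib
surface: ivuvumovib

cell NUM=ib, GRD=ol, CLASS=ma:
underlying: if-ufum-uk-v
1. f -> v, k -> g, t -> d / V _ V: fires at position(s) 2, 4: ivuvumukv
2. f -> v, k -> g, p -> b, s -> z, t -> d / _ Z: fires at position(s) 8: ivuvumugv
3. e -> o, i -> u / B C0 _: no change
surface: ivuvumugv

cell NUM=un, GRD=du, CLASS=ma:
underlying: f-ufum-ev-v
1. f -> v, k -> g, t -> d / V _ V: fires at position(s) 3: fuvumevv
2. f -> v, k -> g, p -> b, s -> z, t -> d / _ Z: no change
3. e -> o, i -> u / B C0 _: fires at position(s) 6: fuvumovv
surface: fuvumovv


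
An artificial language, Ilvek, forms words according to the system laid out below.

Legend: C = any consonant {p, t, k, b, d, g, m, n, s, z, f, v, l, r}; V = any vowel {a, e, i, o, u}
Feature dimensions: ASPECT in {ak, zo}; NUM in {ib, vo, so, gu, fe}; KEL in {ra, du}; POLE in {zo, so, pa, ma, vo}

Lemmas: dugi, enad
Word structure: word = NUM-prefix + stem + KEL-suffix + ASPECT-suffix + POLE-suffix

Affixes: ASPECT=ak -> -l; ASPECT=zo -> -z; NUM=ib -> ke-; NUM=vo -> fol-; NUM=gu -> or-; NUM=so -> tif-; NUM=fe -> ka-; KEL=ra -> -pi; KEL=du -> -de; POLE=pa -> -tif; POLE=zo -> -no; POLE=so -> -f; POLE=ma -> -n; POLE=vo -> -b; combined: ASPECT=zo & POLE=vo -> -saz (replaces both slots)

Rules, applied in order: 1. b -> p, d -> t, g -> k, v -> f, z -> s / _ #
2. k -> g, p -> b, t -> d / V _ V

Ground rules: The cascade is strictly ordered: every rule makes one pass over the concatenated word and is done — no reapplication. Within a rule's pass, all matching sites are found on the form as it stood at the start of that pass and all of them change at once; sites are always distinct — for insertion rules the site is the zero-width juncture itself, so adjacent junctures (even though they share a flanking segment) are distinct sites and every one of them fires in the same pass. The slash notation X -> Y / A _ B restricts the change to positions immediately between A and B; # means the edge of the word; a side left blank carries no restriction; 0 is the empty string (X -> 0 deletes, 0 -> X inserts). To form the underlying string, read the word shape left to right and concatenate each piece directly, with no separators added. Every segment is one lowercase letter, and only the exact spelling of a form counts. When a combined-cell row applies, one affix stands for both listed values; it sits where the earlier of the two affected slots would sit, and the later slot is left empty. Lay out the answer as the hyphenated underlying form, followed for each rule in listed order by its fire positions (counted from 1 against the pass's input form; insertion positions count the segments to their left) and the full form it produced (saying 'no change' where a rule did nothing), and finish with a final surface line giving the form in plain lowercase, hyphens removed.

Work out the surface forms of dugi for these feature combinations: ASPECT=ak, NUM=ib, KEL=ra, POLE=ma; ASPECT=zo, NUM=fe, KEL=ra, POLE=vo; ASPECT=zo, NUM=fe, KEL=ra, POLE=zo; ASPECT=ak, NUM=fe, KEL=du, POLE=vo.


cell ASPECT=ak, NUM=ib, KEL=ra, POLE=ma:
underlying: ke-dugi-pi-l-n
1. b -> p, d -> t, g -> k, v -> f, z -> s / _ #: no change
2. k -> g, p -> b, t -> d / V _ V: fires at position(s) 7: kedugibiln
surface: kedugibiln

cell ASPECT=zo, NUM=fe, KEL=ra, POLE=vo:
underlying: ka-dugi-pi-saz
1. b -> p, d -> t, g -> k, v -> f, z -> s / _ #: fires at position(s) 11: kadugipisas
2. k -> g, p -> b, t -> d / V _ V: fires at position(s) 7: kadugibisas
surface: kadugibisas

cell ASPECT=zo, NUM=fe, KEL=ra, POLE=zo:
underlying: ka-dugi-pi-z-no
1. b -> p, d -> t, g -> k, v -> f, z -> s / _ #: no change
2. k -> g, p -> b, t -> d / V _ V: fires at position(s) 7: kadugibizno
surface: kadugibizno

cell ASPECT=ak, NUM=fe, KEL=du, POLE=vo:
underlying: ka-dugi-de-l-b
1. b -> p, d -> t, g -> k, v -> f, z -> s / _ #: fires at position(s) 10: kadugidelp
2. k -> g, p -> b, t -> d / V _ V: no change
surface: kadugidelp


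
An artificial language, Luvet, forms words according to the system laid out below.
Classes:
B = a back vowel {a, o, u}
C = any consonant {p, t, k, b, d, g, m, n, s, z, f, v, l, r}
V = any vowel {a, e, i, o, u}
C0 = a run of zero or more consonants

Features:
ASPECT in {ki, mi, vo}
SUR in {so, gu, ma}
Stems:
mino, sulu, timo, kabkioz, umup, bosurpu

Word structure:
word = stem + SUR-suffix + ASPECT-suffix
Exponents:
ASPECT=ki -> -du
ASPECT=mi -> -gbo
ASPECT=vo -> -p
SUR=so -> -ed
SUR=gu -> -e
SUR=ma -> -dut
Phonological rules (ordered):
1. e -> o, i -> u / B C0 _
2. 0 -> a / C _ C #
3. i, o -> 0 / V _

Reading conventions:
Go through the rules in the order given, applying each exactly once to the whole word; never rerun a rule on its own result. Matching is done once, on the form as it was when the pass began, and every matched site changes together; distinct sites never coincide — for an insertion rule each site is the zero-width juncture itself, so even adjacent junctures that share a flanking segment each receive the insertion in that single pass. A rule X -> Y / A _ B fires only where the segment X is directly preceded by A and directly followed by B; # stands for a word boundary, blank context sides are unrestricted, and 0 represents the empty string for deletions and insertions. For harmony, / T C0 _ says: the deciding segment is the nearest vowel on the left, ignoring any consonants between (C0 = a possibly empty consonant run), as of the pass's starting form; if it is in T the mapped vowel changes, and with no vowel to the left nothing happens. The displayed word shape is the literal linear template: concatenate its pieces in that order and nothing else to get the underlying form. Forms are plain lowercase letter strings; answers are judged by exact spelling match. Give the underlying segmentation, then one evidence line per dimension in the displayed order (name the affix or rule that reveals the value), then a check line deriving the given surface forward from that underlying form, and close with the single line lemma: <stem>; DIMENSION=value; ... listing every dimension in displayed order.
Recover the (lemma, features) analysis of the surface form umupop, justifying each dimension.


underlying: umup-e-p
ASPECT=vo - signalled by the affix -p
SUR=gu - signalled by the affix -e
check: umupep -> umupop -> umupop -> umupop
lemma: umup; ASPECT=vo; SUR=gu


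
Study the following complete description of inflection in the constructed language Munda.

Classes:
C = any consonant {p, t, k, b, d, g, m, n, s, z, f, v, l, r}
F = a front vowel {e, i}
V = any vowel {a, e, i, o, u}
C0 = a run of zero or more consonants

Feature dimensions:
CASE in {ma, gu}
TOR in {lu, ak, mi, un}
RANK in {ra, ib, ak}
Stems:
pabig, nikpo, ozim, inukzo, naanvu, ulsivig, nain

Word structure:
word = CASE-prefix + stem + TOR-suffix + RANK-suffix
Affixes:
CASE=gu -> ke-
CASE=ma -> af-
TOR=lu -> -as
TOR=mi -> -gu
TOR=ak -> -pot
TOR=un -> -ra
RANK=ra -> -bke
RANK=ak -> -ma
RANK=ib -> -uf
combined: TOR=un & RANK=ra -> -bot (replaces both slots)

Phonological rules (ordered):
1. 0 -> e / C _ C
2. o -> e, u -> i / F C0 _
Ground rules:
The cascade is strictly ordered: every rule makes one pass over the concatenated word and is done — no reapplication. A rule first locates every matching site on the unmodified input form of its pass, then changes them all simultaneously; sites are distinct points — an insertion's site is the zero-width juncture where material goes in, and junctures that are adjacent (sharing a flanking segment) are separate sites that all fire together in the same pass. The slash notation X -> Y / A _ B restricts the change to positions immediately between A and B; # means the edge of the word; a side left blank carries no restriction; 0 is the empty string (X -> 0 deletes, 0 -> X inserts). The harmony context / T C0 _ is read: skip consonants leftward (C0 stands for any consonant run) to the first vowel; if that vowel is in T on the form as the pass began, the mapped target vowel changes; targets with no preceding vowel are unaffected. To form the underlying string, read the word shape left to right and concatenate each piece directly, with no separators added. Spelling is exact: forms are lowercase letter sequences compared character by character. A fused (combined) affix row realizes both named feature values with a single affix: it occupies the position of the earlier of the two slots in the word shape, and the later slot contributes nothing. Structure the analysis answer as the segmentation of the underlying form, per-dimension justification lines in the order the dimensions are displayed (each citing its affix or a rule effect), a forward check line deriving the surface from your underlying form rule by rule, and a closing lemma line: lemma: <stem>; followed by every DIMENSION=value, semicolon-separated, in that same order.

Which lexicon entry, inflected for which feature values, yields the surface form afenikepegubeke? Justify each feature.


underlying: af-nikpo-gu-bke
CASE=ma - signalled by the affix af-
TOR=mi - signalled by the affix -gu
RANK=ra - signalled by the affix -bke
check: afnikpogubke -> afenikepogubeke -> afenikepegubeke
lemma: nikpo; CASE=ma; TOR=mi; RANK=ra


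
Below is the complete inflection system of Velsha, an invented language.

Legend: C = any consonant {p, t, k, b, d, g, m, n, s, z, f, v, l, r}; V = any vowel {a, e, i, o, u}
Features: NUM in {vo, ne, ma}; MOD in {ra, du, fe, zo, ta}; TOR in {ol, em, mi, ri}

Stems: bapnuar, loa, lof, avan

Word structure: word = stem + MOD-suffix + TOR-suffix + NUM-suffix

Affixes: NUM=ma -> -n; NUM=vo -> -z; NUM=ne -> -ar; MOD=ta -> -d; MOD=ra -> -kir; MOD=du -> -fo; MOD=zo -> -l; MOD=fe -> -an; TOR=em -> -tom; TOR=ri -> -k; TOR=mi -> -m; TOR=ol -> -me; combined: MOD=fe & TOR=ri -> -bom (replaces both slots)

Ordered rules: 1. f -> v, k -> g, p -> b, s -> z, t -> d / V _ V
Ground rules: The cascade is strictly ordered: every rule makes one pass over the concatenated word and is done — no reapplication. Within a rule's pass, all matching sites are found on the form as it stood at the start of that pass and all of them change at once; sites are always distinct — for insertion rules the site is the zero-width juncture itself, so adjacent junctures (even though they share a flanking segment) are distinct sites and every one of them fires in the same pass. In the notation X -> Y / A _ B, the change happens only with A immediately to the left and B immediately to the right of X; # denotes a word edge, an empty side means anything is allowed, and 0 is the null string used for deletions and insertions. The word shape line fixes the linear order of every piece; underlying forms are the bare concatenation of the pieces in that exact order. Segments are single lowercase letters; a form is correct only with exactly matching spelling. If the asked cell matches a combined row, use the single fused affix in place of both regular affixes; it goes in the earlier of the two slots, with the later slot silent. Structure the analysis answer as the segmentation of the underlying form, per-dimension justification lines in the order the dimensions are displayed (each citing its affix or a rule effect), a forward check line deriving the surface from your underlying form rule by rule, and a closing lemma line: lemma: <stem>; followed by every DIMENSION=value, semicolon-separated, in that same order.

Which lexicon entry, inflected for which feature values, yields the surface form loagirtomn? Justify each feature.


underlying: loa-kir-tom-n
NUM=ma - signalled by the affix -n
MOD=ra - signalled by the affix -kir
TOR=em - signalled by the affix -tom
check: loakirtomn -> loagirtomn
lemma: loa; NUM=ma; MOD=ra; TOR=em


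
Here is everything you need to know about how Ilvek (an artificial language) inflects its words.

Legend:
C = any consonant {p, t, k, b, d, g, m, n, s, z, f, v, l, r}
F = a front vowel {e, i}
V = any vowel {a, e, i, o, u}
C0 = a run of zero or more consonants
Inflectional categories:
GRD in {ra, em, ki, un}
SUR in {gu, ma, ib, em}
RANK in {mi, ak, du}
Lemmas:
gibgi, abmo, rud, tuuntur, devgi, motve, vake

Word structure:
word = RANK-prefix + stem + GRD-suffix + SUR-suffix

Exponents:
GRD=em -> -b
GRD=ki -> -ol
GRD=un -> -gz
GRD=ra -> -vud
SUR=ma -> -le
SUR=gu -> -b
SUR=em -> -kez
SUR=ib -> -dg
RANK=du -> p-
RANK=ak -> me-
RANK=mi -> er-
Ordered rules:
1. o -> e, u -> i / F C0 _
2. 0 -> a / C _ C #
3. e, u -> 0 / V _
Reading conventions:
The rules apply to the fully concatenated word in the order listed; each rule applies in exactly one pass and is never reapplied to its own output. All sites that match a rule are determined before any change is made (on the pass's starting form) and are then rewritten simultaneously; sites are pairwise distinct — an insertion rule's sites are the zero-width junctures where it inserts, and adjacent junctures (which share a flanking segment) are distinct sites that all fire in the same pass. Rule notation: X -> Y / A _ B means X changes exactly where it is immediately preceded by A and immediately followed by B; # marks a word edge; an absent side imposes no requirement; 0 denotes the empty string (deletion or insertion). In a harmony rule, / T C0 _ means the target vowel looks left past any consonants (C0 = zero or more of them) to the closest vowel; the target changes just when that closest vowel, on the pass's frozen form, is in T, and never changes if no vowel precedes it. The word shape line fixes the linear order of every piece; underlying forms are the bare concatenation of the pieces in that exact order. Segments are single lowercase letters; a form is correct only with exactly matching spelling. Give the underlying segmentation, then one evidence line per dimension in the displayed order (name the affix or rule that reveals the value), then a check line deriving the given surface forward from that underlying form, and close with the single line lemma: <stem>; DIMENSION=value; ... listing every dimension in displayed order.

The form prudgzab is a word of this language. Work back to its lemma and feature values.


underlying: p-rud-gz-b
GRD=un - signalled by the affix -gz
SUR=gu - signalled by the affix -b
RANK=du - signalled by the affix p-
check: prudgzb -> prudgzb -> prudgzab -> prudgzab
lemma: rud; GRD=un; SUR=gu; RANK=du


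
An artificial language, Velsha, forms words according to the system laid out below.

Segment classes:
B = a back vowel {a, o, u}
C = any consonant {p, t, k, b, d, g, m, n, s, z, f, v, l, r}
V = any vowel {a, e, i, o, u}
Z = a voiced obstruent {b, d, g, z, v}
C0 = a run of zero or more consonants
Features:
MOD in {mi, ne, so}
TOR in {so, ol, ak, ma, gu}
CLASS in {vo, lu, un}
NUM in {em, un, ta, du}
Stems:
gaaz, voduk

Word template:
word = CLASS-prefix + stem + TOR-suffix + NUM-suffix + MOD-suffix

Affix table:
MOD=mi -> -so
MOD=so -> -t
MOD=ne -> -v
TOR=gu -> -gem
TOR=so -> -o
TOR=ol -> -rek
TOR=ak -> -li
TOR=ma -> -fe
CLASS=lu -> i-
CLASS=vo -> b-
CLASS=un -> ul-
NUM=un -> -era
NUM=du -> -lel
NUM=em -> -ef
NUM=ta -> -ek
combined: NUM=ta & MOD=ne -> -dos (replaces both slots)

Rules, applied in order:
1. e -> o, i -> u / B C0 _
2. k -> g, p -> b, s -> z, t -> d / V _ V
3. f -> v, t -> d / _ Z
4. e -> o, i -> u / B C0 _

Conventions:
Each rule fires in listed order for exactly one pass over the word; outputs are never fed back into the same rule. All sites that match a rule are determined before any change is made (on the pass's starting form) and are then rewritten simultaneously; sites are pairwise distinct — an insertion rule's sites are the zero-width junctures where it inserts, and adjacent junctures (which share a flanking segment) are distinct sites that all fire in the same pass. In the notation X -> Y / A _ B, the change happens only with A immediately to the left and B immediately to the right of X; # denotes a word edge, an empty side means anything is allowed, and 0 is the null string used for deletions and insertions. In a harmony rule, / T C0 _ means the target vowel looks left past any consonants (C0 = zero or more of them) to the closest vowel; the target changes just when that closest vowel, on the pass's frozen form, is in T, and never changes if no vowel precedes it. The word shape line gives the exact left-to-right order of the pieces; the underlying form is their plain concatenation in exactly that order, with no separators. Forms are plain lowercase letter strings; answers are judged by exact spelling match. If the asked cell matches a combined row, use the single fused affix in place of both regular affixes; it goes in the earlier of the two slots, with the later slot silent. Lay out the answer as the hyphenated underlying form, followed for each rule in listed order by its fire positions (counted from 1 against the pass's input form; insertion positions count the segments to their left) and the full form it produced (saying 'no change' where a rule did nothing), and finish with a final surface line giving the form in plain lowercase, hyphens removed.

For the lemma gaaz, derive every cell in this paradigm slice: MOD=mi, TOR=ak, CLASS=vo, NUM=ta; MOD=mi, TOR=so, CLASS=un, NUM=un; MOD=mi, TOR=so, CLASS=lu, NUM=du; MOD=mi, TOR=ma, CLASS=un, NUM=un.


cell MOD=mi, TOR=ak, CLASS=vo, NUM=ta:
underlying: b-gaaz-li-ek-so
1. e -> o, i -> u / B C0 _: fires at position(s) 7: bgaazluekso
2. k -> g, p -> b, s -> z, t -> d / V _ V: no change
3. f -> v, t -> d / _ Z: no change
4. e -> o, i -> u / B C0 _: fires at position(s) 8: bgaazluokso
surface: bgaazluokso

cell MOD=mi, TOR=so, CLASS=un, NUM=un:
underlying: ul-gaaz-o-era-so
1. e -> o, i -> u / B C0 _: fires at position(s) 8: ulgaazooraso
2. k -> g, p -> b, s -> z, t -> d / V _ V: fires at position(s) 11: ulgaazoorazo
3. f -> v, t -> d / _ Z: no change
4. e -> o, i -> u / B C0 _: no change
surface: ulgaazoorazo

cell MOD=mi, TOR=so, CLASS=lu, NUM=du:
underlying: i-gaaz-o-lel-so
1. e -> o, i -> u / B C0 _: fires at position(s) 8: igaazololso
2. k -> g, p -> b, s -> z, t -> d / V _ V: no change
3. f -> v, t -> d / _ Z: no change
4. e -> o, i -> u / B C0 _: no change
surface: igaazololso

cell MOD=mi, TOR=ma, CLASS=un, NUM=un:
underlying: ul-gaaz-fe-era-so
1. e -> o, i -> u / B C0 _: fires at position(s) 8: ulgaazfoeraso
2. k -> g, p -> b, s -> z, t -> d / V _ V: fires at position(s) 12: ulgaazfoerazo
3. f -> v, t -> d / _ Z: no change
4. e -> o, i -> u / B C0 _: fires at position(s) 9: ulgaazfoorazo
surface: ulgaazfoorazo


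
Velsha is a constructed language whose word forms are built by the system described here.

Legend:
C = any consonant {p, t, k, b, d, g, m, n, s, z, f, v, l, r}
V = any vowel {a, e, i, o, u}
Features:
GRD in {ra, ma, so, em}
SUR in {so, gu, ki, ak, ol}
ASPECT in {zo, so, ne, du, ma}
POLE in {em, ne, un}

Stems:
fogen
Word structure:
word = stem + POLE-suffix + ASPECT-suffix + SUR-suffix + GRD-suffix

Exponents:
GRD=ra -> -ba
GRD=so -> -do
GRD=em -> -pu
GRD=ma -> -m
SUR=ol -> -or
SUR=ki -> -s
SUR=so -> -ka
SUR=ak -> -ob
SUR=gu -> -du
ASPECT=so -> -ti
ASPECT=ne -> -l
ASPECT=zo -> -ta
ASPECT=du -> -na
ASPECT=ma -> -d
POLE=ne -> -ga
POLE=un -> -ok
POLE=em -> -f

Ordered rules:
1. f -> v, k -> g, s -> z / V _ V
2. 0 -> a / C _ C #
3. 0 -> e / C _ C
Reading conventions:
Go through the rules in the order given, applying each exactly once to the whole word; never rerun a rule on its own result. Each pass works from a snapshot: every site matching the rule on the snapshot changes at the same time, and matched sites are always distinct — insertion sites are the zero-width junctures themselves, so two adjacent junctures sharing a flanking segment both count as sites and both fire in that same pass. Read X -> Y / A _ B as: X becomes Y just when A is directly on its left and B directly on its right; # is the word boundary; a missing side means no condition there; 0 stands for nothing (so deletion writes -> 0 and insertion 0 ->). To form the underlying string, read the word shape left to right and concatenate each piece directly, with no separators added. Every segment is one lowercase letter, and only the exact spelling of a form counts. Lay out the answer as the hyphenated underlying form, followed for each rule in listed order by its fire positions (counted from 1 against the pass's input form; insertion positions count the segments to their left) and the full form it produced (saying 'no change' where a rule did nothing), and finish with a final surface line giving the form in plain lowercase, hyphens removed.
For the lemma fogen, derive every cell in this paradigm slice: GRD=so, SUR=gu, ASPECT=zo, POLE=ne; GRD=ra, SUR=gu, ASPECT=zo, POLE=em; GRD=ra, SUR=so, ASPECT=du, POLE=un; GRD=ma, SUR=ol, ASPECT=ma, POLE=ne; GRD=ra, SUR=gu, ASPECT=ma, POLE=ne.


cell GRD=so, SUR=gu, ASPECT=zo, POLE=ne:
underlying: fogen-ga-ta-du-do
1. f -> v, k -> g, s -> z / V _ V: no change
2. 0 -> a / C _ C #: no change
3. 0 -> e / C _ C: inserts after position(s) 5: fogenegatadudo
surface: fogenegatadudo

cell GRD=ra, SUR=gu, ASPECT=zo, POLE=em:
underlying: fogen-f-ta-du-ba
1. f -> v, k -> g, s -> z / V _ V: no change
2. 0 -> a / C _ C #: no change
3. 0 -> e / C _ C: inserts after position(s) 5, 6: fogenefetaduba
surface: fogenefetaduba

cell GRD=ra, SUR=so, ASPECT=du, POLE=un:
underlying: fogen-ok-na-ka-ba
1. f -> v, k -> g, s -> z / V _ V: fires at position(s) 10: fogenoknagaba
2. 0 -> a / C _ C #: no change
3. 0 -> e / C _ C: inserts after position(s) 7: fogenokenagaba
surface: fogenokenagaba

cell GRD=ma, SUR=ol, ASPECT=ma, POLE=ne:
underlying: fogen-ga-d-or-m
1. f -> v, k -> g, s -> z / V _ V: no change
2. 0 -> a / C _ C #: inserts after position(s) 10: fogengadoram
3. 0 -> e / C _ C: inserts after position(s) 5: fogenegadoram
surface: fogenegadoram

cell GRD=ra, SUR=gu, ASPECT=ma, POLE=ne:
underlying: fogen-ga-d-du-ba
1. f -> v, k -> g, s -> z / V _ V: no change
2. 0 -> a / C _ C #: no change
3. 0 -> e / C _ C: inserts after position(s) 5, 8: fogenegadeduba
surface: fogenegadeduba


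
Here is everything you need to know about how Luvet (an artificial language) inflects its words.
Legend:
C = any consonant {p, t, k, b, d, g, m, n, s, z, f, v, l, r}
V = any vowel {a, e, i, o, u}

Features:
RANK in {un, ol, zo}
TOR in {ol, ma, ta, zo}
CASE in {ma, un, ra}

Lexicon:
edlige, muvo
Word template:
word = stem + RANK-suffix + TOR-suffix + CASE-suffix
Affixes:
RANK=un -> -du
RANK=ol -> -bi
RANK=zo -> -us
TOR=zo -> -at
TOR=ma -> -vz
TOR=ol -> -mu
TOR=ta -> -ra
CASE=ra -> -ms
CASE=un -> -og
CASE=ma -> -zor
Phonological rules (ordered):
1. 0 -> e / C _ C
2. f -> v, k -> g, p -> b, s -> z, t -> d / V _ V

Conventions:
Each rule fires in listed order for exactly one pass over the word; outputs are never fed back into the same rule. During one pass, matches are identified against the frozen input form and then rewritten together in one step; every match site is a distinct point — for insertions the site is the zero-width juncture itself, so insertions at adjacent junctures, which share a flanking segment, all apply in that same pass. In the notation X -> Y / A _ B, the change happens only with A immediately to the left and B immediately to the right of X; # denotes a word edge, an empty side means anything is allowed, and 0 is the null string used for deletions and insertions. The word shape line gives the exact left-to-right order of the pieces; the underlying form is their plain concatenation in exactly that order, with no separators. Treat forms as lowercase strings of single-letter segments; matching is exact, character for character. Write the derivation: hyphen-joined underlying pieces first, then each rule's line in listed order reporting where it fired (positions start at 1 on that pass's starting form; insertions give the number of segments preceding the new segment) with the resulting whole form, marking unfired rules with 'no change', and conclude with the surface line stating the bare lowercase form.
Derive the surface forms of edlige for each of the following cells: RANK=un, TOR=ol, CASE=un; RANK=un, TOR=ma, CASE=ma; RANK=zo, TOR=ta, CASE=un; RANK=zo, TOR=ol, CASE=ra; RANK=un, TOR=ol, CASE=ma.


cell RANK=un, TOR=ol, CASE=un:
underlying: edlige-du-mu-og
1. 0 -> e / C _ C: inserts after position(s) 2: edeligedumuog
2. f -> v, k -> g, p -> b, s -> z, t -> d / V _ V: no change
surface: edeligedumuog

cell RANK=un, TOR=ma, CASE=ma:
underlying: edlige-du-vz-zor
1. 0 -> e / C _ C: inserts after position(s) 2, 9, 10: edeligeduvezezor
2. f -> v, k -> g, p -> b, s -> z, t -> d / V _ V: no change
surface: edeligeduvezezor

cell RANK=zo, TOR=ta, CASE=un:
underlying: edlige-us-ra-og
1. 0 -> e / C _ C: inserts after position(s) 2, 8: edeligeuseraog
2. f -> v, k -> g, p -> b, s -> z, t -> d / V _ V: fires at position(s) 9: edeligeuzeraog
surface: edeligeuzeraog

cell RANK=zo, TOR=ol, CASE=ra:
underlying: edlige-us-mu-ms
1. 0 -> e / C _ C: inserts after position(s) 2, 8, 11: edeligeusemumes
2. f -> v, k -> g, p -> b, s -> z, t -> d / V _ V: fires at position(s) 9: edeligeuzemumes
surface: edeligeuzemumes

cell RANK=un, TOR=ol, CASE=ma:
underlying: edlige-du-mu-zor
1. 0 -> e / C _ C: inserts after position(s) 2: edeligedumuzor
2. f -> v, k -> g, p -> b, s -> z, t -> d / V _ V: no change
surface: edeligedumuzor


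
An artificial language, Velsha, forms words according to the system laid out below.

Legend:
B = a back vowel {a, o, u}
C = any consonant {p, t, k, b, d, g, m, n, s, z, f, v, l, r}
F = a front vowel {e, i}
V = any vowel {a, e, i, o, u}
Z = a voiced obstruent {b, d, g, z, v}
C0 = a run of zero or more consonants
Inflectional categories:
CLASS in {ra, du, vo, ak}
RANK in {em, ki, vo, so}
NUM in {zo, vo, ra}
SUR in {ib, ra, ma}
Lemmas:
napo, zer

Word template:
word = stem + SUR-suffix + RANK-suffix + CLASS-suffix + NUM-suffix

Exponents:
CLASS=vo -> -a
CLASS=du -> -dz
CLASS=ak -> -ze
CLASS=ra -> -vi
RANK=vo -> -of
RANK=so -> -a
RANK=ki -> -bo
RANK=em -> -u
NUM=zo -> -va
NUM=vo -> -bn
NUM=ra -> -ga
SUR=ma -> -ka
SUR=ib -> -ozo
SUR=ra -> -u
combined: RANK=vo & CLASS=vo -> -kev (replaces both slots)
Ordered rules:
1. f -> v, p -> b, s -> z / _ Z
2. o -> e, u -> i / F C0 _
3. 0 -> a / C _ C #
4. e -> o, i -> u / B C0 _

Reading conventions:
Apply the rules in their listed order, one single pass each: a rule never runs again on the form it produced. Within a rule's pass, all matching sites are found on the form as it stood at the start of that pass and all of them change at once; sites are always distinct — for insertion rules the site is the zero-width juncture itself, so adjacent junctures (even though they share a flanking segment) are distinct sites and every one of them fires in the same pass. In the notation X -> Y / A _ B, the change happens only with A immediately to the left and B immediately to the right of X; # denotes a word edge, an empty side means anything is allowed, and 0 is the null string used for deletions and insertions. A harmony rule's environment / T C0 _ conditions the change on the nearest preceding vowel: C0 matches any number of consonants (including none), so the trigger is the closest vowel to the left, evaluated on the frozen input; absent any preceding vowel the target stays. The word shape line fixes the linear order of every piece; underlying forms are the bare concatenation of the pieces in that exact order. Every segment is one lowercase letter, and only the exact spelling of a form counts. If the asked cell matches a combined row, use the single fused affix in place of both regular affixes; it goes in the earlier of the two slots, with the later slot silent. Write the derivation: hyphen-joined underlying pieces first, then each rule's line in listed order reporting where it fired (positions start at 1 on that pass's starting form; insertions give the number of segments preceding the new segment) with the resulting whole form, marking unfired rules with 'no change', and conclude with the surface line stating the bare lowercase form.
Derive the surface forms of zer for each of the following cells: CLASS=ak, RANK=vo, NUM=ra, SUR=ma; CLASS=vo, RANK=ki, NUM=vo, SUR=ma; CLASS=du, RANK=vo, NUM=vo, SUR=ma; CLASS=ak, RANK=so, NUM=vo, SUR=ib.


cell CLASS=ak, RANK=vo, NUM=ra, SUR=ma:
underlying: zer-ka-of-ze-ga
1. f -> v, p -> b, s -> z / _ Z: fires at position(s) 7: zerkaovzega
2. o -> e, u -> i / F C0 _: no change
3. 0 -> a / C _ C #: no change
4. e -> o, i -> u / B C0 _: fires at position(s) 9: zerkaovzoga
surface: zerkaovzoga

cell CLASS=vo, RANK=ki, NUM=vo, SUR=ma:
underlying: zer-ka-bo-a-bn
1. f -> v, p -> b, s -> z / _ Z: no change
2. o -> e, u -> i / F C0 _: no change
3. 0 -> a / C _ C #: inserts after position(s) 9: zerkaboaban
4. e -> o, i -> u / B C0 _: no change
surface: zerkaboaban

cell CLASS=du, RANK=vo, NUM=vo, SUR=ma:
underlying: zer-ka-of-dz-bn
1. f -> v, p -> b, s -> z / _ Z: fires at position(s) 7: zerkaovdzbn
2. o -> e, u -> i / F C0 _: no change
3. 0 -> a / C _ C #: inserts after position(s) 10: zerkaovdzban
4. e -> o, i -> u / B C0 _: no change
surface: zerkaovdzban

cell CLASS=ak, RANK=so, NUM=vo, SUR=ib:
underlying: zer-ozo-a-ze-bn
1. f -> v, p -> b, s -> z / _ Z: no change
2. o -> e, u -> i / F C0 _: fires at position(s) 4: zerezoazebn
3. 0 -> a / C _ C #: inserts after position(s) 10: zerezoazeban
4. e -> o, i -> u / B C0 _: fires at position(s) 9: zerezoazoban
surface: zerezoazoban
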